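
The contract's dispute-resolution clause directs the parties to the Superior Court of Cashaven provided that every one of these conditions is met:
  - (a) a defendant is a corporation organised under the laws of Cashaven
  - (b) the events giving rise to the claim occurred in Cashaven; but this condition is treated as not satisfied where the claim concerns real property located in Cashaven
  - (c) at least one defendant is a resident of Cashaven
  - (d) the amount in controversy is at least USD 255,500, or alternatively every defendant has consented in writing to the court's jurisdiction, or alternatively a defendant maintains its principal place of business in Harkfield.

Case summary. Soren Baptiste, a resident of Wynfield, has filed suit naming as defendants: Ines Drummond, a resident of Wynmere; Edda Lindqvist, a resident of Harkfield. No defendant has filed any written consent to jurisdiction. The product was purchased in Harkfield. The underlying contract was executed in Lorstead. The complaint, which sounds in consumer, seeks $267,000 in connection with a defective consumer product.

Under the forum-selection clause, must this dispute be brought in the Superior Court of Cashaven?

No

The Superior Court of Cashaven:
  (a) No defendant is a corporation. Condition not met.
  (b) The operative events occurred in Harkfield, not Cashaven. Condition not met.
  (c) No defendant resides in Cashaven (they reside in Wynmere, Harkfield). Not met.
  (d) The amount in controversy is $267,000, which meets the USD 255,500 floor — that alternative is enough. Satisfied.
  → Forum clause is not triggered.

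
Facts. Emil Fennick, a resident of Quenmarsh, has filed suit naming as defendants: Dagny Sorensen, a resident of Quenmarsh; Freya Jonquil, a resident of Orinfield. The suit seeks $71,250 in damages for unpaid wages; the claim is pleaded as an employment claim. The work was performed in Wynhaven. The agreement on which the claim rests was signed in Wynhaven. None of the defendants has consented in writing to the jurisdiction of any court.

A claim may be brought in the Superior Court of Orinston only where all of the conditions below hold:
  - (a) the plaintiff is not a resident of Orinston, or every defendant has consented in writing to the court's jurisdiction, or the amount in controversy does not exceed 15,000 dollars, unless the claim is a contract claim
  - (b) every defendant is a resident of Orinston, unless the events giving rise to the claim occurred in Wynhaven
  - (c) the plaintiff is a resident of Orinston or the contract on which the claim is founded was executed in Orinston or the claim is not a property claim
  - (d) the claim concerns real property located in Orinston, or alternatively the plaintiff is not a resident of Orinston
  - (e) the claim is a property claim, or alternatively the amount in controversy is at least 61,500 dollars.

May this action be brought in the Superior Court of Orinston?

Yes

The Superior Court of Orinston:
  (a) The plaintiff resides in Quenmarsh, which is not Orinston, so this disjunct is met. Met.
  (b) The defendants reside as follows — Dagny Sorensen in Quenmarsh, Freya Jonquil in Orinfield — not all in Orinston. The proviso rescues it, though: the operative events occurred in Wynhaven. Condition met.
  (c) The claim is an employment claim, not a property claim — that alternative is enough. Met.
  (d) The plaintiff resides in Quenmarsh, which is not Orinston, so one alternative holds. Met.
  (e) The amount in controversy is USD 71,250, which meets the $61,500 floor, so this disjunct is met. Satisfied.
  → Jurisdiction lies.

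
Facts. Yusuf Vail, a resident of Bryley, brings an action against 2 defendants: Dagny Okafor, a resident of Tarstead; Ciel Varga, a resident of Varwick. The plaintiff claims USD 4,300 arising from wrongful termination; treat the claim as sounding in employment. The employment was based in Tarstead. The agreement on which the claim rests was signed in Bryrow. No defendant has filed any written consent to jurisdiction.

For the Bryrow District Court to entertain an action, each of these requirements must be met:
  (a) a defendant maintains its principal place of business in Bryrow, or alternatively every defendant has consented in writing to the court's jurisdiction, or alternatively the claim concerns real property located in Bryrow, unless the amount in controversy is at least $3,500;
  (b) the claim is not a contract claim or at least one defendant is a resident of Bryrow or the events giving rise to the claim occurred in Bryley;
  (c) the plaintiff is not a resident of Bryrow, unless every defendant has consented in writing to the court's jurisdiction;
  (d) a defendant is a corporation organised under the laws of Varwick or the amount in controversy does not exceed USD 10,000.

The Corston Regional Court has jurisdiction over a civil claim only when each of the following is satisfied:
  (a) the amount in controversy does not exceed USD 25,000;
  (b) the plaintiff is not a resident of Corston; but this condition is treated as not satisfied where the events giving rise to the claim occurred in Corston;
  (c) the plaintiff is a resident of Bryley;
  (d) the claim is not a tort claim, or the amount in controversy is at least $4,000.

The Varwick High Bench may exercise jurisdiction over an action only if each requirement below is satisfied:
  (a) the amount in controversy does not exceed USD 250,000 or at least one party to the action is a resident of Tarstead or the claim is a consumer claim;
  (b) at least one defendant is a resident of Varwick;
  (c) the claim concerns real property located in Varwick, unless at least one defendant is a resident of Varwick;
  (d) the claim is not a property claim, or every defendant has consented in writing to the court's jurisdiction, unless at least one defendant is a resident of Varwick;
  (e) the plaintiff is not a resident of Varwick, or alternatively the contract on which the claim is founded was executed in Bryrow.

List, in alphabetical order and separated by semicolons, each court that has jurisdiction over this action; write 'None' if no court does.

the Bryrow District Court; the Corston Regional Court; the Varwick High Bench

The Bryrow District Court:
  (a) No defendant is a corporation; no such written consent has been filed; the claim does not concern real property — none of the alternatives is met. The proviso rescues it, though: the amount in controversy is 4,300 dollars, which meets the USD 3,500 floor. Met.
  (b) The claim is an employment claim, not a contract claim, so this disjunct is met. Satisfied.
  (c) The plaintiff resides in Bryley, which is not Bryrow. Condition met.
  (d) The amount in controversy is $4,300, within the $10,000 ceiling — that alternative is enough. Condition met.
  → All conditions met; jurisdiction exists.
The Corston Regional Court:
  (a) The amount in controversy is USD 4,300, within the 25,000 dollars ceiling. Satisfied.
  (b) The plaintiff resides in Bryley, which is not Corston. The exception is not triggered, since the operative events occurred in Tarstead, not Corston. Satisfied.
  (c) The plaintiff resides in Bryley. Satisfied.
  (d) The claim is an employment claim, not a tort claim, which satisfies one of the alternatives. Met.
  → Jurisdiction lies.
The Varwick High Bench:
  (a) The amount in controversy is $4,300, within the 250,000 dollars ceiling, which satisfies one of the alternatives. Satisfied.
  (b) Ciel Varga resides in Varwick. Satisfied.
  (c) The claim does not concern real property. But Ciel Varga resides in Varwick, and the 'unless' clause therefore excuses the requirement. Met.
  (d) The claim is an employment claim, not a property claim, so one alternative holds. Satisfied.
  (e) The plaintiff resides in Bryley, which is not Varwick, which satisfies one of the alternatives. Satisfied.
  → The court has jurisdiction.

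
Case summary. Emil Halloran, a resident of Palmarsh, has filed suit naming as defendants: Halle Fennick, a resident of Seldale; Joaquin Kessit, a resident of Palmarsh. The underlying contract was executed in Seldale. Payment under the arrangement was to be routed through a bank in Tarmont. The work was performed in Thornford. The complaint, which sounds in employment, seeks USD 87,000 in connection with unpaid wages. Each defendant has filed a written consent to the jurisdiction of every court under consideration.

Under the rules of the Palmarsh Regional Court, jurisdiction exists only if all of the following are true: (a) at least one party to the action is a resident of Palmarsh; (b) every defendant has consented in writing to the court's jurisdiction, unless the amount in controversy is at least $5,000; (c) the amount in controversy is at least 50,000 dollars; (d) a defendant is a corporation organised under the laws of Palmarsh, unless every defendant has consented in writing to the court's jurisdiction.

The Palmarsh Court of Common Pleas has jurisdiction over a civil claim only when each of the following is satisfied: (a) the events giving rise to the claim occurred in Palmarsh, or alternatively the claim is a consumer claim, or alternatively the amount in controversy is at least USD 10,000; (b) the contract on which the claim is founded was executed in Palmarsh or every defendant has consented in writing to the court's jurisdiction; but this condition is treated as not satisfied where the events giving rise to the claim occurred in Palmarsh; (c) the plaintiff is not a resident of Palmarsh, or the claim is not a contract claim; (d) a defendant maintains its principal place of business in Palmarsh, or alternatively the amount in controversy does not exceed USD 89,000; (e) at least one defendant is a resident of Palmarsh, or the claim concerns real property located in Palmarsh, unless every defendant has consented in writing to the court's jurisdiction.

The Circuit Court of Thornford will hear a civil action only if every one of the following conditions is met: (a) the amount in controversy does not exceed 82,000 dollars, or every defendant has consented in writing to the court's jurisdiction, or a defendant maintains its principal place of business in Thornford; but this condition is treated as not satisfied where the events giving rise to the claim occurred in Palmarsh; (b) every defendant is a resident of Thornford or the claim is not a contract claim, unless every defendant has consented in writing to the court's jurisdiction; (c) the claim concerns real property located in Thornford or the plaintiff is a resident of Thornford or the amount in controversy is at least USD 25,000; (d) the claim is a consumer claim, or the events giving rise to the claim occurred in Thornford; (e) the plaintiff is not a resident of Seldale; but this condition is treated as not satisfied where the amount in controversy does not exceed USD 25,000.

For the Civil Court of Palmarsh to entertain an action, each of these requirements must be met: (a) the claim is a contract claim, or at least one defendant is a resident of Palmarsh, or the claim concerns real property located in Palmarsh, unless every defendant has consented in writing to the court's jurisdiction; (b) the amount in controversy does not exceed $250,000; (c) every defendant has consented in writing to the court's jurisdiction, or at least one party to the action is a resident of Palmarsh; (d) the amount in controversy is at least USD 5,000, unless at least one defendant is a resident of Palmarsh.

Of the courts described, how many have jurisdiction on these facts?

The Palmarsh Regional Court:
  (a) Emil Halloran resides in Palmarsh. Satisfied.
  (b) Every defendant has filed written consent. Satisfied.
  (c) The amount in controversy is $87,000, which meets the 50,000 dollars floor. Met.
  (d) No defendant is a corporation. But every defendant has filed written consent, and the 'unless' clause therefore excuses the requirement. Condition met.
  → All conditions met; jurisdiction exists.
The Palmarsh Court of Common Pleas:
  (a) The amount in controversy is $87,000, which meets the USD 10,000 floor, which satisfies one of the alternatives. Condition met.
  (b) Every defendant has filed written consent — that alternative is enough. The carve-out does not apply: the operative events occurred in Thornford, not Palmarsh. Satisfied.
  (c) The claim is an employment claim, not a contract claim — that alternative is enough. Met.
  (d) The amount in controversy is 87,000 dollars, within the $89,000 ceiling, which satisfies one of the alternatives. Met.
  (e) Joaquin Kessit resides in Palmarsh, which satisfies one of the alternatives. Condition met.
  → All conditions met; jurisdiction exists.
The Circuit Court of Thornford:
  (a) Every defendant has filed written consent, so one alternative holds. The exception is not triggered, since the operative events occurred in Thornford, not Palmarsh. Condition met.
  (b) The claim is an employment claim, not a contract claim, so this disjunct is met. Satisfied.
  (c) The amount in controversy is USD 87,000, which meets the 25,000 dollars floor — that alternative is enough. Condition met.
  (d) The operative events occurred in Thornford — that alternative is enough. Condition met.
  (e) The plaintiff resides in Palmarsh, which is not Seldale. And the carve-out is inapplicable — the amount in controversy is $87,000, above the USD 25,000 ceiling. Satisfied.
  → Jurisdiction lies.
The Civil Court of Palmarsh:
  (a) Joaquin Kessit resides in Palmarsh, so one alternative holds. Satisfied.
  (b) The amount in controversy is $87,000, within the $250,000 ceiling. Met.
  (c) Every defendant has filed written consent, so this disjunct is met. Condition met.
  (d) The amount in controversy is 87,000 dollars, which meets the USD 5,000 floor. Condition met.
  → All conditions met; jurisdiction exists.
Courts with jurisdiction: the Palmarsh Regional Court, the Palmarsh Court of Common Pleas, the Circuit Court of Thornford, the Civil Court of Palmarsh — 4 in total.

4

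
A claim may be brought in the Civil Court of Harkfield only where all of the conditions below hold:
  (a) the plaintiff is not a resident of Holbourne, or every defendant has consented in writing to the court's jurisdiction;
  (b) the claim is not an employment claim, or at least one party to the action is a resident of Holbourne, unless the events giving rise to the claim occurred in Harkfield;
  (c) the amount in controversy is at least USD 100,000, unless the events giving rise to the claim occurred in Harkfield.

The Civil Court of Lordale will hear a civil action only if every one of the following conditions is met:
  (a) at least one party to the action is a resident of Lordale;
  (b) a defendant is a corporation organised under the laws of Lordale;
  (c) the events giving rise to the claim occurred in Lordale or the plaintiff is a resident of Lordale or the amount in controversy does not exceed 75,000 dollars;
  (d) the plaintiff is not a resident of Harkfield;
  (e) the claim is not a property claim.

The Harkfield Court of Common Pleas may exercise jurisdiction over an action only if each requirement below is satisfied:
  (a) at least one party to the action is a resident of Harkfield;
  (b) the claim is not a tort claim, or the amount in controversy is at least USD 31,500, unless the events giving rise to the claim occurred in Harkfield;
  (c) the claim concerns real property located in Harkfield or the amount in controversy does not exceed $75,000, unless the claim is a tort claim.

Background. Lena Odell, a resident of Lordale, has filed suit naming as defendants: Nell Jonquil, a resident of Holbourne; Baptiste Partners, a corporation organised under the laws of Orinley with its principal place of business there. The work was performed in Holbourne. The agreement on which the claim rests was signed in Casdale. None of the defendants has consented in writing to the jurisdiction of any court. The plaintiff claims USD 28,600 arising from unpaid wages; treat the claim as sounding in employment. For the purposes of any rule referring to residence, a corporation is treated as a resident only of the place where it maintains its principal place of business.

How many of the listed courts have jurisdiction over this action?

The Civil Court of Harkfield:
  (a) The plaintiff resides in Lordale, which is not Holbourne, so this disjunct is met. Met.
  (b) Nell Jonquil resides in Holbourne — that alternative is enough. Condition met.
  (c) The amount in controversy is 28,600 dollars, below the USD 100,000 floor. And the operative events occurred in Holbourne, not Harkfield, so the proviso does not save it. Fails.
  → The court lacks jurisdiction.
The Civil Court of Lordale:
  (a) Lena Odell resides in Lordale. Satisfied.
  (b) The corporate defendant(s) are organised in Orinley, not Lordale. Not satisfied.
  (c) The plaintiff resides in Lordale, so one alternative holds. Satisfied.
  (d) The plaintiff resides in Lordale, which is not Harkfield. Satisfied.
  (e) The claim is an employment claim, not a property claim. Satisfied.
  → At least one condition fails; no jurisdiction.
The Harkfield Court of Common Pleas:
  (a) No party resides in Harkfield. Not met.
  (b) The claim is an employment claim, not a tort claim, so one alternative holds. Met.
  (c) The amount in controversy is USD 28,600, within the USD 75,000 ceiling, so one alternative holds. Satisfied.
  → The court lacks jurisdiction.
No court satisfies all of its conditions.

0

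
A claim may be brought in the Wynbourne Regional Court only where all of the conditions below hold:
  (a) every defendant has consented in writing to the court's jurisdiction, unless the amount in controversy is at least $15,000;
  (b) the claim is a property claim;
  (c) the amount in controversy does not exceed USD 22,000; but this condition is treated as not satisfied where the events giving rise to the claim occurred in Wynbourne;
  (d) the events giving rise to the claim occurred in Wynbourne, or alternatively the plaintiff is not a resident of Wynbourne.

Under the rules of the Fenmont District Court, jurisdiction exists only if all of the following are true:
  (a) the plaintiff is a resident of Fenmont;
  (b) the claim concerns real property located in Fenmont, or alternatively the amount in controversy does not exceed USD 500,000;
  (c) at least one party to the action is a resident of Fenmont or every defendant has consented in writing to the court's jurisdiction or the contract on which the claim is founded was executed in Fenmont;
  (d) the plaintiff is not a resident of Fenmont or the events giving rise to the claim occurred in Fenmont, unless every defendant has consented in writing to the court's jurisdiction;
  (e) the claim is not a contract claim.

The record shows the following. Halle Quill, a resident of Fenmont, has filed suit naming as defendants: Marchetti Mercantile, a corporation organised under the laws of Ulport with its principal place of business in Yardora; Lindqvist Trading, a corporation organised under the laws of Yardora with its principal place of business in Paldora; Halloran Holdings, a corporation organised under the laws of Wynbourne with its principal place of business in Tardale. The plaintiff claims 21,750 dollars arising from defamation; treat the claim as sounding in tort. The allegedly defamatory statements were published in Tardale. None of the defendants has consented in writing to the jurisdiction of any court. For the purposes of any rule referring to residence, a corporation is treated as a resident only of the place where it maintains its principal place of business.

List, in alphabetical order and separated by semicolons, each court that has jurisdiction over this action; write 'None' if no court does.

The Wynbourne Regional Court:
  (a) No such written consent has been filed. However, the amount in controversy is $21,750, which meets the 15,000 dollars floor, so the 'unless' proviso supplies this condition. Satisfied.
  (b) The claim is a tort claim, not a property claim. Condition not met.
  (c) The amount in controversy is USD 21,750, within the 22,000 dollars ceiling. The carve-out does not apply: the operative events occurred in Tardale, not Wynbourne. Met.
  (d) The plaintiff resides in Fenmont, which is not Wynbourne, so this disjunct is met. Met.
  → Not every requirement is met — no jurisdiction.
The Fenmont District Court:
  (a) The plaintiff resides in Fenmont. Met.
  (b) The amount in controversy is USD 21,750, within the USD 500,000 ceiling — that alternative is enough. Satisfied.
  (c) Halle Quill resides in Fenmont, so this disjunct is met. Satisfied.
  (d) The plaintiff resides in Fenmont; the operative events occurred in Tardale, not Fenmont — every alternative fails. The proviso offers no rescue either, since no such written consent has been filed. Condition not met.
  (e) The claim is a tort claim, not a contract claim. Met.
  → Not every requirement is met — no jurisdiction.

None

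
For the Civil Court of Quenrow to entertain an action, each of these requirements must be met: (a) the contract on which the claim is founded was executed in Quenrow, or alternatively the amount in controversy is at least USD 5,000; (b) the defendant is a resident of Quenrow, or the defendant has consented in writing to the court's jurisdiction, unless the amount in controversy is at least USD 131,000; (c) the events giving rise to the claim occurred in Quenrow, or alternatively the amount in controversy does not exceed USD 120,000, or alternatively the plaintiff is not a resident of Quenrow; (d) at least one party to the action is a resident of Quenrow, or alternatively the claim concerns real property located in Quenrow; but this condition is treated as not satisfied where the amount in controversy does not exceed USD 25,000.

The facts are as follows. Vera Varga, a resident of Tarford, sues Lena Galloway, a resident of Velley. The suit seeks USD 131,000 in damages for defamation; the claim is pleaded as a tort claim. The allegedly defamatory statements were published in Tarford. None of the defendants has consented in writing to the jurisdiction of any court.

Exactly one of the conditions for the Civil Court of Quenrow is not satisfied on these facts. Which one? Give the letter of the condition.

(d)

The Civil Court of Quenrow:
  (a) The amount in controversy is $131,000, which meets the $5,000 floor, so one alternative holds. Met.
  (b) The defendant resides in Velley, not Quenrow; no such written consent has been filed — none of the alternatives is met. However, the amount in controversy is $131,000, which meets the 131,000 dollars floor, so the 'unless' proviso supplies this condition. Met.
  (c) The plaintiff resides in Tarford, which is not Quenrow, which satisfies one of the alternatives. Met.
  (d) No party resides in Quenrow; the claim does not concern real property — every alternative fails. Condition not met.
Only condition (d) fails.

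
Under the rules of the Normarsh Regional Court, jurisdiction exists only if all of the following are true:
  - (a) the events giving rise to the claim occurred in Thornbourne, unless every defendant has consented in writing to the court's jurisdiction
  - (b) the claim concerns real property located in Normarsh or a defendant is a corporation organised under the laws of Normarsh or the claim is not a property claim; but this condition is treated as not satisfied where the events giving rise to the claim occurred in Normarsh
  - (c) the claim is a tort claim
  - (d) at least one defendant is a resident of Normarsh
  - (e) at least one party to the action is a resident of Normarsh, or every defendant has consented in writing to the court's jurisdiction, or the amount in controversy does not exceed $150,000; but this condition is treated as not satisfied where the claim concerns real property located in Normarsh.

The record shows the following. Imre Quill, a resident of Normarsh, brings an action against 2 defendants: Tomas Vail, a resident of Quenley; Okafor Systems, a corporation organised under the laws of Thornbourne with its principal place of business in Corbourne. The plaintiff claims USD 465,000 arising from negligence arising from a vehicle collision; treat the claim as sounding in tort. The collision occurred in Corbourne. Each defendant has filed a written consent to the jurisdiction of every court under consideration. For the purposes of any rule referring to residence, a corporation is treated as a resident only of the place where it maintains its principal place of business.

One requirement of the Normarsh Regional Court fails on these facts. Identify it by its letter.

The Normarsh Regional Court:
  (a) The operative events occurred in Corbourne, not Thornbourne. However, every defendant has filed written consent, so the 'unless' proviso supplies this condition. Satisfied.
  (b) The claim is a tort claim, not a property claim, which satisfies one of the alternatives. And the carve-out is inapplicable — the operative events occurred in Corbourne, not Normarsh. Condition met.
  (c) The claim is a tort claim. Met.
  (d) No defendant resides in Normarsh (they reside in Quenley, Corbourne). Fails.
  (e) Imre Quill resides in Normarsh, so one alternative holds. The carve-out does not apply: the claim does not concern real property. Satisfied.
Only condition (d) fails.

(d)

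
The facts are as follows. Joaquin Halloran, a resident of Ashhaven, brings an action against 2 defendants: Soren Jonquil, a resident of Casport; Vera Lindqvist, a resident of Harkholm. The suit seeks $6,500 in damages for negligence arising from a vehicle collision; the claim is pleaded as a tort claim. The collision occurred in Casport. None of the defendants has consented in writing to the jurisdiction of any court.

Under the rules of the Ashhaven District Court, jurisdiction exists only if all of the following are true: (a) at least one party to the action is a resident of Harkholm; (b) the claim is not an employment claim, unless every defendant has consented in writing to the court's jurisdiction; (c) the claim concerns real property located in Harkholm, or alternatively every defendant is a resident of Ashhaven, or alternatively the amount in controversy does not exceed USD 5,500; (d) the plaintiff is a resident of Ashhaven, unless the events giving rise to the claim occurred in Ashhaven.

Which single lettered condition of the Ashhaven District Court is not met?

The Ashhaven District Court:
  (a) Vera Lindqvist resides in Harkholm. Met.
  (b) The claim is a tort claim, not an employment claim. Condition met.
  (c) The claim does not concern real property; the defendants reside as follows — Soren Jonquil in Casport, Vera Lindqvist in Harkholm — not all in Ashhaven; the amount in controversy is USD 6,500, above the $5,500 ceiling — no alternative holds. Fails.
  (d) The plaintiff resides in Ashhaven. Satisfied.
Only condition (c) fails.

(c)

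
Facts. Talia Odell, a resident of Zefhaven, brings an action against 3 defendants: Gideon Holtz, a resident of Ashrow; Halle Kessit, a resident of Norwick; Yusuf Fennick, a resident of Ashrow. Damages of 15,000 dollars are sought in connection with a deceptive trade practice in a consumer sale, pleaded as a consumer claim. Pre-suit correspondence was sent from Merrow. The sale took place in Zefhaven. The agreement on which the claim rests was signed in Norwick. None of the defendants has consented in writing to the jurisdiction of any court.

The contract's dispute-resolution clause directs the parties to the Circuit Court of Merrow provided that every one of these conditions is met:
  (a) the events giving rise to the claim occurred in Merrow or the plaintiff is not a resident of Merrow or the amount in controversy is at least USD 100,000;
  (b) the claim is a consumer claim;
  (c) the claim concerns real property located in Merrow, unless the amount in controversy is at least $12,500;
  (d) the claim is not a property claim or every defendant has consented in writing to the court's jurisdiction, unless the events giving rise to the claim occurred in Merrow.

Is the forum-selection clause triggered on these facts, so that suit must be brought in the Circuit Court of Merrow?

The Circuit Court of Merrow:
  (a) The plaintiff resides in Zefhaven, which is not Merrow — that alternative is enough. Satisfied.
  (b) The claim is a consumer claim. Satisfied.
  (c) The claim does not concern real property. But the amount in controversy is $15,000, which meets the $12,500 floor, and the 'unless' clause therefore excuses the requirement. Satisfied.
  (d) The claim is a consumer claim, not a property claim — that alternative is enough. Met.
  → The clause applies.

Yes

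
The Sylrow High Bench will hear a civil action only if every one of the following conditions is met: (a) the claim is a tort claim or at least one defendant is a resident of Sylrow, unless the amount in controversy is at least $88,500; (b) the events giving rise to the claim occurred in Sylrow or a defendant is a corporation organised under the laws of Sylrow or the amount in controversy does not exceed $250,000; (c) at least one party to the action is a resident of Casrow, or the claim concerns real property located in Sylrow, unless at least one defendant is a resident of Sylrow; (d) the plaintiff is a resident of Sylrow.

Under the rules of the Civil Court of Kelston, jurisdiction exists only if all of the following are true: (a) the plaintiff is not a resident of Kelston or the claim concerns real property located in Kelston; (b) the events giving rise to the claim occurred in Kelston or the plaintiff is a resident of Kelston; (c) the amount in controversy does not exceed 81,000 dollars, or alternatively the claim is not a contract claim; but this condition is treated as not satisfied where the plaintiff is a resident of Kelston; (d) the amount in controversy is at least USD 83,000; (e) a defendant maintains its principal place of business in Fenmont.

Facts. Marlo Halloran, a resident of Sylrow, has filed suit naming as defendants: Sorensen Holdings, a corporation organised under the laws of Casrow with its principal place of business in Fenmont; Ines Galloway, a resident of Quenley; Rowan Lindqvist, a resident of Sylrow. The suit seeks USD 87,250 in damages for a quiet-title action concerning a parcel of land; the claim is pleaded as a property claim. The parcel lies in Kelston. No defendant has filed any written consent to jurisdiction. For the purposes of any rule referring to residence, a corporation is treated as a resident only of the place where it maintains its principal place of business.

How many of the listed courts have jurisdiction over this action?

2

The Sylrow High Bench:
  (a) Rowan Lindqvist resides in Sylrow, which satisfies one of the alternatives. Condition met.
  (b) The amount in controversy is USD 87,250, within the 250,000 dollars ceiling, so one alternative holds. Met.
  (c) No party resides in Casrow; the property lies in Kelston, not Sylrow — none of the alternatives is met. The proviso rescues it, though: Rowan Lindqvist resides in Sylrow. Satisfied.
  (d) The plaintiff resides in Sylrow. Condition met.
  → All conditions met; jurisdiction exists.
The Civil Court of Kelston:
  (a) The plaintiff resides in Sylrow, which is not Kelston — that alternative is enough. Satisfied.
  (b) The operative events occurred in Kelston — that alternative is enough. Condition met.
  (c) The claim is a property claim, not a contract claim, which satisfies one of the alternatives. And the carve-out is inapplicable — the plaintiff resides in Sylrow, not Kelston. Condition met.
  (d) The amount in controversy is $87,250, which meets the USD 83,000 floor. Met.
  (e) Sorensen Holdings has its principal place of business in Fenmont. Met.
  → Every requirement is satisfied — jurisdiction.
Courts with jurisdiction: the Sylrow High Bench, the Civil Court of Kelston — 2 in total.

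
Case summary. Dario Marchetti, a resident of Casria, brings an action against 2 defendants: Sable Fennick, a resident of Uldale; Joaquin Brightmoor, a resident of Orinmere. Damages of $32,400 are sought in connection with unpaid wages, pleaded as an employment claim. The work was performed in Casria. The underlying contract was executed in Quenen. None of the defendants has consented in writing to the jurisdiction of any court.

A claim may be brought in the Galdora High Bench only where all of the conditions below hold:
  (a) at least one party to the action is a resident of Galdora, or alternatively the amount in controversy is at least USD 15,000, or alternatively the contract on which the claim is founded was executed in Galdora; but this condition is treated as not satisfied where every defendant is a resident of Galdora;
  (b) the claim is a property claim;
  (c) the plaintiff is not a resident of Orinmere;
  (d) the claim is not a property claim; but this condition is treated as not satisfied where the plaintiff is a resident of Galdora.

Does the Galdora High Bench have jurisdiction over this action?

The Galdora High Bench:
  (a) The amount in controversy is USD 32,400, which meets the $15,000 floor, which satisfies one of the alternatives. The carve-out does not apply: the defendants reside as follows — Sable Fennick in Uldale, Joaquin Brightmoor in Orinmere — not all in Galdora. Met.
  (b) The claim is an employment claim, not a property claim. Fails.
  (c) The plaintiff resides in Casria, which is not Orinmere. Condition met.
  (d) The claim is an employment claim, not a property claim. The carve-out does not apply: the plaintiff resides in Casria, not Galdora. Satisfied.
  → At least one condition fails; no jurisdiction.

No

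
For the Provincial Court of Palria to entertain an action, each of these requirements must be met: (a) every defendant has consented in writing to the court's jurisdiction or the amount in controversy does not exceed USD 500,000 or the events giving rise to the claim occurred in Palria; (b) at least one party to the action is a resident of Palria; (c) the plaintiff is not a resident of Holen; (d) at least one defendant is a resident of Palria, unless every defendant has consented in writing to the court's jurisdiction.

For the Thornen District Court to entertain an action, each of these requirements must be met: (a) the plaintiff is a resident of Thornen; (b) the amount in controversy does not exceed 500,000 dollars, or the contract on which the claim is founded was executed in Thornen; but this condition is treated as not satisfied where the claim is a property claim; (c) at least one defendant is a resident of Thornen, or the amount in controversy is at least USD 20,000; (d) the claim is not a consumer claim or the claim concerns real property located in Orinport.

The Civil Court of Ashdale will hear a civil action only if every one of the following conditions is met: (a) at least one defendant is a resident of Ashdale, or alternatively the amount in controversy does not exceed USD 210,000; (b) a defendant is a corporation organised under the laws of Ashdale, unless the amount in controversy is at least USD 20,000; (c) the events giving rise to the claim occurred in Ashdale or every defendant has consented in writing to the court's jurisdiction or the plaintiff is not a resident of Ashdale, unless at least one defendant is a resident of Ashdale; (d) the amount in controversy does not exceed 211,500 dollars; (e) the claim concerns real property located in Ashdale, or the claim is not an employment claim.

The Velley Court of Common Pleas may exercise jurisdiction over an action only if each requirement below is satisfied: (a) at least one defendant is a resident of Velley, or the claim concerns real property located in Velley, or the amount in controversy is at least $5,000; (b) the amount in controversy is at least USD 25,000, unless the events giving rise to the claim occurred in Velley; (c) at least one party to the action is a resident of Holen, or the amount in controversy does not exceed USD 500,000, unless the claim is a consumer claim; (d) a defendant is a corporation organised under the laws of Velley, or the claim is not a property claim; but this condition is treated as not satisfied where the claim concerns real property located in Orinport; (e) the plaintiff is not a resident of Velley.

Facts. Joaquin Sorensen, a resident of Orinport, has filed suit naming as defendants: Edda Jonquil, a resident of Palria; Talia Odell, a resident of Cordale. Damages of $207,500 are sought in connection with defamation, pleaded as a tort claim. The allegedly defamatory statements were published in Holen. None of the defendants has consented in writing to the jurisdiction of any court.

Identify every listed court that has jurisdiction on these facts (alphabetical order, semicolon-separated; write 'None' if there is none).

The Provincial Court of Palria:
  (a) The amount in controversy is 207,500 dollars, within the 500,000 dollars ceiling, so one alternative holds. Condition met.
  (b) Edda Jonquil resides in Palria. Met.
  (c) The plaintiff resides in Orinport, which is not Holen. Condition met.
  (d) Edda Jonquil resides in Palria. Condition met.
  → Every requirement is satisfied — jurisdiction.
The Thornen District Court:
  (a) The plaintiff resides in Orinport, not Thornen. Not satisfied.
  (b) The amount in controversy is $207,500, within the USD 500,000 ceiling, so this disjunct is met. The carve-out does not apply: the claim is a tort claim, not a property claim. Satisfied.
  (c) The amount in controversy is USD 207,500, which meets the 20,000 dollars floor — that alternative is enough. Condition met.
  (d) The claim is a tort claim, not a consumer claim, which satisfies one of the alternatives. Satisfied.
  → The court lacks jurisdiction.
The Civil Court of Ashdale:
  (a) The amount in controversy is 207,500 dollars, within the $210,000 ceiling, so this disjunct is met. Condition met.
  (b) No defendant is a corporation. The proviso rescues it, though: the amount in controversy is $207,500, which meets the 20,000 dollars floor. Satisfied.
  (c) The plaintiff resides in Orinport, which is not Ashdale — that alternative is enough. Met.
  (d) The amount in controversy is USD 207,500, within the USD 211,500 ceiling. Condition met.
  (e) The claim is a tort claim, not an employment claim, which satisfies one of the alternatives. Condition met.
  → All conditions met; jurisdiction exists.
The Velley Court of Common Pleas:
  (a) The amount in controversy is $207,500, which meets the USD 5,000 floor, so this disjunct is met. Satisfied.
  (b) The amount in controversy is $207,500, which meets the USD 25,000 floor. Met.
  (c) The amount in controversy is 207,500 dollars, within the 500,000 dollars ceiling, so one alternative holds. Satisfied.
  (d) The claim is a tort claim, not a property claim, so one alternative holds. The carve-out does not apply: the claim does not concern real property. Met.
  (e) The plaintiff resides in Orinport, which is not Velley. Satisfied.
  → All conditions met; jurisdiction exists.

the Civil Court of Ashdale; the Provincial Court of Palria; the Velley Court of Common Pleas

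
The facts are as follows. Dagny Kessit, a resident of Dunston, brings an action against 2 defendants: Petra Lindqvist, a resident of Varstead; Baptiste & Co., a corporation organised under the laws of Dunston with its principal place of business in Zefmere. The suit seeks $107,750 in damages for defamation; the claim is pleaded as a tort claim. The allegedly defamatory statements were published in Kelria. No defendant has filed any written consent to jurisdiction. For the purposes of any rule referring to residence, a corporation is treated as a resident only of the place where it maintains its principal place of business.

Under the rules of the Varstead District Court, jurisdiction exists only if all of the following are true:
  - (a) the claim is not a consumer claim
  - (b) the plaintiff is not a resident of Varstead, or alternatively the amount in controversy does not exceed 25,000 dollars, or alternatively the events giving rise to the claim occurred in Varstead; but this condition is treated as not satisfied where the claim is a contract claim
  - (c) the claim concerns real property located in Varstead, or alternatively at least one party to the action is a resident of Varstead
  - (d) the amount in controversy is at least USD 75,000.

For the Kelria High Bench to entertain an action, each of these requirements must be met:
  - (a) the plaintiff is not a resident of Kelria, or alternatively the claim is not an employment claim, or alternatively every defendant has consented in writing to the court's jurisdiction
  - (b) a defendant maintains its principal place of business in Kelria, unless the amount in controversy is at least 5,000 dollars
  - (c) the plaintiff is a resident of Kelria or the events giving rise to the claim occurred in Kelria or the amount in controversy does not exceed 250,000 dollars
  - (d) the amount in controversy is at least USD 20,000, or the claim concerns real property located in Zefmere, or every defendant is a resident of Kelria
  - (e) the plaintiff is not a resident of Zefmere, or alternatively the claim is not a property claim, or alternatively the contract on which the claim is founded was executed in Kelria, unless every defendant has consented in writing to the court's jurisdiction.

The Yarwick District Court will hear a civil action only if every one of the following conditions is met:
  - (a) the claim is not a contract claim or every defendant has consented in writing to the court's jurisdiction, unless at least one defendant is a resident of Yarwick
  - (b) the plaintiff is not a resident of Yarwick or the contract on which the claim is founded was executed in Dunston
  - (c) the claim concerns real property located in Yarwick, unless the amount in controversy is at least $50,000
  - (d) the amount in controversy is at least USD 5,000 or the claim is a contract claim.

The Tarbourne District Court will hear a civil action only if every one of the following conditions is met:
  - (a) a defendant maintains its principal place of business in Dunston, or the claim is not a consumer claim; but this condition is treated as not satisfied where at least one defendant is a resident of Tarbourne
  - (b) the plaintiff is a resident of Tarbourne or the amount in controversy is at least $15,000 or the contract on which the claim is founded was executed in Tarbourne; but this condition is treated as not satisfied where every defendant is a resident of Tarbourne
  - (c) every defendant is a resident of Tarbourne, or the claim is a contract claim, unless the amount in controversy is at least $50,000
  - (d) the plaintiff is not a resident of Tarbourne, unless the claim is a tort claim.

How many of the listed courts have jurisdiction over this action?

4

The Varstead District Court:
  (a) The claim is a tort claim, not a consumer claim. Condition met.
  (b) The plaintiff resides in Dunston, which is not Varstead, so one alternative holds. The carve-out does not apply: the claim is a tort claim, not a contract claim. Condition met.
  (c) Petra Lindqvist resides in Varstead — that alternative is enough. Condition met.
  (d) The amount in controversy is 107,750 dollars, which meets the USD 75,000 floor. Satisfied.
  → The court has jurisdiction.
The Kelria High Bench:
  (a) The plaintiff resides in Dunston, which is not Kelria, so one alternative holds. Met.
  (b) The corporate defendant(s) have their principal place of business in Zefmere, not Kelria. But the amount in controversy is USD 107,750, which meets the $5,000 floor, and the 'unless' clause therefore excuses the requirement. Condition met.
  (c) The operative events occurred in Kelria, which satisfies one of the alternatives. Satisfied.
  (d) The amount in controversy is USD 107,750, which meets the 20,000 dollars floor, so this disjunct is met. Met.
  (e) The plaintiff resides in Dunston, which is not Zefmere — that alternative is enough. Met.
  → Every requirement is satisfied — jurisdiction.
The Yarwick District Court:
  (a) The claim is a tort claim, not a contract claim, so one alternative holds. Condition met.
  (b) The plaintiff resides in Dunston, which is not Yarwick, which satisfies one of the alternatives. Satisfied.
  (c) The claim does not concern real property. However, the amount in controversy is $107,750, which meets the USD 50,000 floor, so the 'unless' proviso supplies this condition. Satisfied.
  (d) The amount in controversy is 107,750 dollars, which meets the 5,000 dollars floor — that alternative is enough. Met.
  → All conditions met; jurisdiction exists.
The Tarbourne District Court:
  (a) The claim is a tort claim, not a consumer claim, so this disjunct is met. And the carve-out is inapplicable — no defendant resides in Tarbourne (they reside in Varstead, Zefmere). Satisfied.
  (b) The amount in controversy is USD 107,750, which meets the 15,000 dollars floor — that alternative is enough. The carve-out does not apply: the defendants reside as follows — Petra Lindqvist in Varstead, Baptiste & Co. in Zefmere — not all in Tarbourne. Condition met.
  (c) The defendants reside as follows — Petra Lindqvist in Varstead, Baptiste & Co. in Zefmere — not all in Tarbourne; the claim is a tort claim, not a contract claim — every alternative fails. But the amount in controversy is $107,750, which meets the $50,000 floor, and the 'unless' clause therefore excuses the requirement. Met.
  (d) The plaintiff resides in Dunston, which is not Tarbourne. Condition met.
  → Every requirement is satisfied — jurisdiction.
Courts with jurisdiction: the Varstead District Court, the Kelria High Bench, the Yarwick District Court, the Tarbourne District Court — 4 in total.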